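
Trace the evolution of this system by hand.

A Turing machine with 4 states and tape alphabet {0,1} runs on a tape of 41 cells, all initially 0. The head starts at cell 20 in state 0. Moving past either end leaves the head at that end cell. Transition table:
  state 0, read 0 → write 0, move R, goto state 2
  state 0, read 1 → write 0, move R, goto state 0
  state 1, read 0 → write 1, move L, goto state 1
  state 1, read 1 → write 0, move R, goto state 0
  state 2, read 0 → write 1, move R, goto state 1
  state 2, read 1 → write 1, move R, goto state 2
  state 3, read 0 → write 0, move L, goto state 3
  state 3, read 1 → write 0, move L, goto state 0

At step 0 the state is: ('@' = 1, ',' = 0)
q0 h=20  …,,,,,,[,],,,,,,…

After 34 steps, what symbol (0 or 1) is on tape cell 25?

t=0: q0 h=20  …,,,,,,[,],,,,,,…
t=1: q2 h=21  …,,,,,,[,],,,,,,…
t=2: q1 h=22  …,,,,,@[,],,,,,,…
t=3: q1 h=21  …,,,,,,[@]@,,,,,…
t=4: q0 h=22  …,,,,,,[@],,,,,,…
t=5: q0 h=23  …,,,,,,[,],,,,,,…
t=6: q2 h=24  …,,,,,,[,],,,,,,…
t=7: q1 h=25  …,,,,,@[,],,,,,,…
t=8: q1 h=24  …,,,,,,[@]@,,,,,…
t=9: q0 h=25  …,,,,,,[@],,,,,,…
t=10: q0 h=26  …,,,,,,[,],,,,,,…
t=11: q2 h=27  …,,,,,,[,],,,,,,…
t=12: q1 h=28  …,,,,,@[,],,,,,,…
t=13: q1 h=27  …,,,,,,[@]@,,,,,…
t=14: q0 h=28  …,,,,,,[@],,,,,,…
t=15: q0 h=29  …,,,,,,[,],,,,,,…
t=16: q2 h=30  …,,,,,,[,],,,,,,…
t=17: q1 h=31  …,,,,,@[,],,,,,,…
t=18: q1 h=30  …,,,,,,[@]@,,,,,…
t=19: q0 h=31  …,,,,,,[@],,,,,,…
t=20: q0 h=32  …,,,,,,[,],,,,,,…
t=21: q2 h=33  …,,,,,,[,],,,,,,…
t=22: q1 h=34  …,,,,,@[,],,,,,,|
t=23: q1 h=33  …,,,,,,[@]@,,,,,…
t=24: q0 h=34  …,,,,,,[@],,,,,,|
t=25: q0 h=35  …,,,,,,[,],,,,,|
t=26: q2 h=36  …,,,,,,[,],,,,|
t=27: q1 h=37  …,,,,,@[,],,,|
t=28: q1 h=36  …,,,,,,[@]@,,,|
t=29: q0 h=37  …,,,,,,[@],,,|
t=30: q0 h=38  …,,,,,,[,],,|
t=31: q2 h=39  …,,,,,,[,],|
t=32: q1 h=40  …,,,,,@[,]|
t=33: q1 h=39  …,,,,,,[@]@|
t=34: q0 h=40  …,,,,,,[@]|

0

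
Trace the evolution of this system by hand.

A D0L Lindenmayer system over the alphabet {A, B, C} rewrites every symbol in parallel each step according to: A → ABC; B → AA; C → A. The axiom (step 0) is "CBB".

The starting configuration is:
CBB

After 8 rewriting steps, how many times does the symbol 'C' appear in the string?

485

gen 0: CBB
gen 1: AAAAA
gen 2: ABCABCABCABCABC
gen 3: ABCAAAABCAAAABCAAAABCAAAABCAAA
gen 4: ABCAAAABCABCABCABCAAAABCABCABCABCAAAABCABCABCABCAAAABCABCABCABCAAAABCABCABC
gen 5: ABCAAAABCABCABCABCAAAABCAAAABCAAAABCAAAABCABCABCABCAAAABCA…CABCABCABCAAAABCAAAABCAAAABCAAAABCABCABCABCAAAABCAAAABCAAA  (len 165)
gen 6: ABCAAAABCABCABCABCAAAABCAAAABCAAAABCAAAABCABCABCABCAAAABCA…AABCAAAABCAAAABCAAAABCABCABCABCAAAABCABCABCABCAAAABCABCABC  (len 390)
gen 7: ABCAAAABCABCABCABCAAAABCAAAABCAAAABCAAAABCABCABCABCAAAABCA…CABCABCABCAAAABCAAAABCAAAABCAAAABCABCABCABCAAAABCAAAABCAAA  (len 885)
gen 8: ABCAAAABCABCABCABCAAAABCAAAABCAAAABCAAAABCABCABCABCAAAABCA…AABCAAAABCAAAABCAAAABCABCABCABCAAAABCABCABCABCAAAABCABCABC  (len 2055)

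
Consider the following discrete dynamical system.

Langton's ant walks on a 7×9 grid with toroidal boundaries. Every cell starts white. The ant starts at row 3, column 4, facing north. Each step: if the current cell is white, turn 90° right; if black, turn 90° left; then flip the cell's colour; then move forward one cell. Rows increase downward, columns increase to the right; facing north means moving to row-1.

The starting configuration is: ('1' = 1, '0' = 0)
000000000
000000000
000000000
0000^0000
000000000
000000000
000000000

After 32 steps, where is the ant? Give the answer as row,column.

k=0  000000000
000000000
000000000
0000^0000
000000000
000000000
000000000
k=1  000000000
000000000
000000000
00001>000
000000000
000000000
000000000
k=2  000000000
000000000
000000000
000011000
00000v000
000000000
000000000
k=3  000000000
000000000
000000000
000011000
0000<1000
000000000
000000000
k=4  000000000
000000000
000000000
0000^1000
000011000
000000000
000000000
k=5  000000000
000000000
000000000
000<01000
000011000
000000000
000000000
k=6  000000000
000000000
000^00000
000101000
000011000
000000000
000000000
k=7  000000000
000000000
0001>0000
000101000
000011000
000000000
000000000
k=8  000000000
000000000
000110000
0001v1000
000011000
000000000
000000000
k=9  000000000
000000000
000110000
000<11000
000011000
000000000
000000000
k=10  000000000
000000000
000110000
000011000
000v11000
000000000
000000000
k=11  000000000
000000000
000110000
000011000
00<111000
000000000
000000000
k=12  000000000
000000000
000110000
00^011000
001111000
000000000
000000000
k=13  000000000
000000000
000110000
001>11000
001111000
000000000
000000000
k=14  000000000
000000000
000110000
001111000
001v11000
000000000
000000000
k=15  000000000
000000000
000110000
001111000
0010>1000
000000000
000000000
k=16  000000000
000000000
000110000
0011^1000
001001000
000000000
000000000
k=17  000000000
000000000
000110000
001<01000
001001000
000000000
000000000
k=18  000000000
000000000
000110000
001001000
001v01000
000000000
000000000
k=19  000000000
000000000
000110000
001001000
00<101000
000000000
000000000
k=20  000000000
000000000
000110000
001001000
000101000
00v000000
000000000
k=21  000000000
000000000
000110000
001001000
000101000
0<1000000
000000000
k=22  000000000
000000000
000110000
001001000
0^0101000
011000000
000000000
k=23  000000000
000000000
000110000
001001000
01>101000
011000000
000000000
k=24  000000000
000000000
000110000
001001000
011101000
01v000000
000000000
k=25  000000000
000000000
000110000
001001000
011101000
010>00000
000000000
k=26  000000000
000000000
000110000
001001000
011101000
010100000
000v00000
k=27  000000000
000000000
000110000
001001000
011101000
010100000
00<100000
k=28  000000000
000000000
000110000
001001000
011101000
01^100000
001100000
k=29  000000000
000000000
000110000
001001000
011101000
011>00000
001100000
k=30  000000000
000000000
000110000
001001000
011^01000
011000000
001100000
k=31  000000000
000000000
000110000
001001000
01<001000
011000000
001100000
k=32  000000000
000000000
000110000
001001000
010001000
01v000000
001100000

5,2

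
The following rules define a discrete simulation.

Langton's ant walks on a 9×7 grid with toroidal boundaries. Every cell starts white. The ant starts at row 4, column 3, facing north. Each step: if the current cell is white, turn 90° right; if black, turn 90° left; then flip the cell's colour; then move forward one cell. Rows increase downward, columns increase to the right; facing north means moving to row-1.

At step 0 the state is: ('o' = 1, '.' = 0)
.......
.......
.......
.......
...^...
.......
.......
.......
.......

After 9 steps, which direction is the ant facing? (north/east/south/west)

west

k=0  .......
.......
.......
.......
...^...
.......
.......
.......
.......
k=1  .......
.......
.......
.......
...o>..
.......
.......
.......
.......
k=2  .......
.......
.......
.......
...oo..
....v..
.......
.......
.......
k=3  .......
.......
.......
.......
...oo..
...<o..
.......
.......
.......
k=4  .......
.......
.......
.......
...^o..
...oo..
.......
.......
.......
k=5  .......
.......
.......
.......
..<.o..
...oo..
.......
.......
.......
k=6  .......
.......
.......
..^....
..o.o..
...oo..
.......
.......
.......
k=7  .......
.......
.......
..o>...
..o.o..
...oo..
.......
.......
.......
k=8  .......
.......
.......
..oo...
..ovo..
...oo..
.......
.......
.......
k=9  .......
.......
.......
..oo...
..<oo..
...oo..
.......
.......
.......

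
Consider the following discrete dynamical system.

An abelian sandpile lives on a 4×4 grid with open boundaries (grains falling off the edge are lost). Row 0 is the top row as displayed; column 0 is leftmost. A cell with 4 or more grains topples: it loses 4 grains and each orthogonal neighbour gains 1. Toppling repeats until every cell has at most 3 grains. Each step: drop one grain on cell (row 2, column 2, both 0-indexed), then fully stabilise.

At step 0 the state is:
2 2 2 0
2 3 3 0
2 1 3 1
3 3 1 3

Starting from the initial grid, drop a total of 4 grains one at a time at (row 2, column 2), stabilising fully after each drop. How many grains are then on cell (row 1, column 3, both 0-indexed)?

[0] 2 2 2 0
2 3 3 0
2 1 3 1
3 3 1 3
[1] 2 3 3 0
3 0 1 1
2 3 1 2
3 3 2 3
[2] 2 3 3 0
3 0 1 1
2 3 2 2
3 3 2 3
[3] 2 3 3 0
3 0 1 1
2 3 3 2
3 3 2 3
[4] 3 3 3 0
0 2 2 2
1 2 3 0
1 2 1 1

2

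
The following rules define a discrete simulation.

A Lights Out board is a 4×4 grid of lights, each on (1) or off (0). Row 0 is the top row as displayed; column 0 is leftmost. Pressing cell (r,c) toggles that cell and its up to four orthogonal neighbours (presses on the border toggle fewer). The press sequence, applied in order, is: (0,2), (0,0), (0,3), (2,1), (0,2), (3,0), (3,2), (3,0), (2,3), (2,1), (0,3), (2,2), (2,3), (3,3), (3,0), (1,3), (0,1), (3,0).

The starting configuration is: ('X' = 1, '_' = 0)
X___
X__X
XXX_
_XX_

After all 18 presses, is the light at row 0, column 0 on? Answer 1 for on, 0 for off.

1

k=0  X___
X__X
XXX_
_XX_
k=1  XXXX
X_XX
XXX_
_XX_
k=2  __XX
__XX
XXX_
_XX_
k=3  ____
__X_
XXX_
_XX_
k=4  ____
_XX_
____
__X_
k=5  _XXX
_X__
____
__X_
k=6  _XXX
_X__
X___
XXX_
k=7  _XXX
_X__
X_X_
X__X
k=8  _XXX
_X__
__X_
_X_X
k=9  _XXX
_X_X
___X
_X__
k=10  _XXX
___X
XXXX
____
k=11  _X__
____
XXXX
____
k=12  _X__
__X_
X___
__X_
k=13  _X__
__XX
X_XX
__XX
k=14  _X__
__XX
X_X_
____
k=15  _X__
__XX
__X_
XX__
k=16  _X_X
____
__XX
XX__
k=17  X_XX
_X__
__XX
XX__
k=18  X_XX
_X__
X_XX
____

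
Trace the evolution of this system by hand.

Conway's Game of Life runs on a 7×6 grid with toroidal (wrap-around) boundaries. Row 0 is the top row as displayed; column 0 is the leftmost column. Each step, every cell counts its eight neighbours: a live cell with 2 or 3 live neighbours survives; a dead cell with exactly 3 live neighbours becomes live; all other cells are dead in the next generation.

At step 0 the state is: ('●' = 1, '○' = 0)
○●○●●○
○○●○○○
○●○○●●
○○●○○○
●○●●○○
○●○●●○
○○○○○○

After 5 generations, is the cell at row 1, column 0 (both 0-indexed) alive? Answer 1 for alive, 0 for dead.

step 0: ○●○●●○
○○●○○○
○●○○●●
○○●○○○
●○●●○○
○●○●●○
○○○○○○
step 1: ○○●●○○
●●●○○●
○●●●○○
●○●○●●
○○○○●○
○●○●●○
○○○○○○
step 2: ●○●●○○
●○○○●○
○○○○○○
●○●○●●
●●●○○○
○○○●●○
○○○○●○
step 3: ○●○●●○
○●○●○●
●●○●●○
●○●●○●
●○●○○○
○●●●●●
○○●○●●
step 4: ○●○○○○
○●○○○●
○○○○○○
○○○○○○
○○○○○○
○○○○○○
○○○○○○
step 5: ●○○○○○
●○○○○○
○○○○○○
○○○○○○
○○○○○○
○○○○○○
○○○○○○

1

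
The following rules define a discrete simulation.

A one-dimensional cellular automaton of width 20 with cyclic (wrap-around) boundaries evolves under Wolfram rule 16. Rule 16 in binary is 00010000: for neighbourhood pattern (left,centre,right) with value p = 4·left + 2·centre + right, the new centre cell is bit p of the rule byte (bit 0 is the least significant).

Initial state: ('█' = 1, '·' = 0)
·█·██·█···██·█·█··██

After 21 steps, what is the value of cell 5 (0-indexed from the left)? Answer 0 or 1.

0

k=0  ·█·██·█···██·█·█··██
k=1  ·······█········█···
k=2  ········█········█··
k=3  ·········█········█·
k=4  ··········█········█
k=5  █··········█········
k=6  ·█··········█·······
k=7  ··█··········█······
k=8  ···█··········█·····
k=9  ····█··········█····
k=10  ·····█··········█···
k=11  ······█··········█··
k=12  ·······█··········█·
k=13  ········█··········█
k=14  █········█··········
k=15  ·█········█·········
k=16  ··█········█········
k=17  ···█········█·······
k=18  ····█········█······
k=19  ·····█········█·····
k=20  ······█········█····
k=21  ·······█········█···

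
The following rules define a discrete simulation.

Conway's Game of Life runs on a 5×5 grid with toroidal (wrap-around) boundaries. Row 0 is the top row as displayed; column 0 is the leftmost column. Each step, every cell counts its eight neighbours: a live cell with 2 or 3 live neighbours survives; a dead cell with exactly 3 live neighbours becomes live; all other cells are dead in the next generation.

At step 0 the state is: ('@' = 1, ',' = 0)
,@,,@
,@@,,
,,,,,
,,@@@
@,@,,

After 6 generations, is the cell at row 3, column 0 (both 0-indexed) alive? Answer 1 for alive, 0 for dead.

1

gen 0: ,@,,@
,@@,,
,,,,,
,,@@@
@,@,,
gen 1: ,,,@,
@@@,,
,@,,,
,@@@@
@,@,,
gen 2: @,,@@
@@@,,
,,,,@
,,,@@
@,,,,
gen 3: ,,@@,
,@@,,
,@@,@
@,,@@
@,,,,
gen 4: ,,@@,
@,,,,
,,,,@
,,@@,
@@@,,
gen 5: @,@@@
,,,@@
,,,@@
@,@@@
,,,,@
gen 6: @,@,,
,,,,,
,,,,,
@,@,,
,,,,,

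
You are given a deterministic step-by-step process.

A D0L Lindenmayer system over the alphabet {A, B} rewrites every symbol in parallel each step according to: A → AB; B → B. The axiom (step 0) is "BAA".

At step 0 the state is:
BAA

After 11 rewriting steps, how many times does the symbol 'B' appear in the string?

23

gen 0: BAA
gen 1: BABAB
gen 2: BABBABB
gen 3: BABBBABBB
gen 4: BABBBBABBBB
gen 5: BABBBBBABBBBB
gen 6: BABBBBBBABBBBBB
gen 7: BABBBBBBBABBBBBBB
gen 8: BABBBBBBBBABBBBBBBB
gen 9: BABBBBBBBBBABBBBBBBBB
gen 10: BABBBBBBBBBBABBBBBBBBBB
gen 11: BABBBBBBBBBBBABBBBBBBBBBB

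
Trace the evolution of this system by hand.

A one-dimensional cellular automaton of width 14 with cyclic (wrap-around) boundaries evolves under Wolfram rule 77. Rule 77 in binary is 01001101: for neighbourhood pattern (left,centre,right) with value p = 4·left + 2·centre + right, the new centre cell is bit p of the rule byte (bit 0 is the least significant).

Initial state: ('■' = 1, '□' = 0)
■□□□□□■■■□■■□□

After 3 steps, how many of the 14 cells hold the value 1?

gen 0: ■□□□□□■■■□■■□□
gen 1: ■□■■■□■□■□■■□□
gen 2: ■□■□■□■□■□■■□□
gen 3: ■□■□■□■□■□■■□□

7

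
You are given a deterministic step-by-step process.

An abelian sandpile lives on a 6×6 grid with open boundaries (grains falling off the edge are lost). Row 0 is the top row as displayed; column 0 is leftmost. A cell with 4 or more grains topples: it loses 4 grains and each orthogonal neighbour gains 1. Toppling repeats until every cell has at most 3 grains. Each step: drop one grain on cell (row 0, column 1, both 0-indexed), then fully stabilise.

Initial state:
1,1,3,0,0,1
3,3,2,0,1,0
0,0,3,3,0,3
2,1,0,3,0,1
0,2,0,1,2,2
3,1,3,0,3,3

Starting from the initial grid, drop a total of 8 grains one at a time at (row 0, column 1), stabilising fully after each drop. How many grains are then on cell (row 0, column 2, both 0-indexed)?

3

step 0: 1,1,3,0,0,1
3,3,2,0,1,0
0,0,3,3,0,3
2,1,0,3,0,1
0,2,0,1,2,2
3,1,3,0,3,3
step 1: 1,2,3,0,0,1
3,3,2,0,1,0
0,0,3,3,0,3
2,1,0,3,0,1
0,2,0,1,2,2
3,1,3,0,3,3
step 2: 1,3,3,0,0,1
3,3,2,0,1,0
0,0,3,3,0,3
2,1,0,3,0,1
0,2,0,1,2,2
3,1,3,0,3,3
step 3: 3,2,1,1,0,1
0,2,1,2,1,0
1,2,1,1,1,3
2,1,2,0,1,1
0,2,0,2,2,2
3,1,3,0,3,3
step 4: 3,3,1,1,0,1
0,2,1,2,1,0
1,2,1,1,1,3
2,1,2,0,1,1
0,2,0,2,2,2
3,1,3,0,3,3
step 5: 0,1,2,1,0,1
1,3,1,2,1,0
1,2,1,1,1,3
2,1,2,0,1,1
0,2,0,2,2,2
3,1,3,0,3,3
step 6: 0,2,2,1,0,1
1,3,1,2,1,0
1,2,1,1,1,3
2,1,2,0,1,1
0,2,0,2,2,2
3,1,3,0,3,3
step 7: 0,3,2,1,0,1
1,3,1,2,1,0
1,2,1,1,1,3
2,1,2,0,1,1
0,2,0,2,2,2
3,1,3,0,3,3
step 8: 1,1,3,1,0,1
2,0,2,2,1,0
1,3,1,1,1,3
2,1,2,0,1,1
0,2,0,2,2,2
3,1,3,0,3,3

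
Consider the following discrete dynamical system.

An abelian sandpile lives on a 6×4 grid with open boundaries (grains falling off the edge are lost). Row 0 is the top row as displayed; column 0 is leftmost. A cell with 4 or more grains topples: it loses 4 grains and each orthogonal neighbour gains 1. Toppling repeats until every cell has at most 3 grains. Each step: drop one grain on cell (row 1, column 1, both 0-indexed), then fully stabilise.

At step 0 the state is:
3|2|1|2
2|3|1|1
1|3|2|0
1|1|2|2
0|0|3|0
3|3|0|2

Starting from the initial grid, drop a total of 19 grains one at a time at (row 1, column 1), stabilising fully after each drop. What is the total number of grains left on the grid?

49

0) 3|2|1|2
2|3|1|1
1|3|2|0
1|1|2|2
0|0|3|0
3|3|0|2
1) 3|3|1|2
3|1|2|1
2|0|3|0
1|2|2|2
0|0|3|0
3|3|0|2
2) 3|3|1|2
3|2|2|1
2|0|3|0
1|2|2|2
0|0|3|0
3|3|0|2
3) 3|3|1|2
3|3|2|1
2|0|3|0
1|2|2|2
0|0|3|0
3|3|0|2
4) 1|1|2|2
1|2|3|1
3|1|3|0
1|2|2|2
0|0|3|0
3|3|0|2
5) 1|1|2|2
1|3|3|1
3|1|3|0
1|2|2|2
0|0|3|0
3|3|0|2
6) 1|2|3|2
2|1|1|2
3|3|0|1
1|2|3|2
0|0|3|0
3|3|0|2
7) 1|2|3|2
2|2|1|2
3|3|0|1
1|2|3|2
0|0|3|0
3|3|0|2
8) 1|2|3|2
2|3|1|2
3|3|0|1
1|2|3|2
0|0|3|0
3|3|0|2
9) 2|3|3|2
0|2|2|2
1|1|1|1
2|3|3|2
0|0|3|0
3|3|0|2
10) 2|3|3|2
0|3|2|2
1|1|1|1
2|3|3|2
0|0|3|0
3|3|0|2
11) 3|1|1|3
1|2|0|3
1|2|2|1
2|3|3|2
0|0|3|0
3|3|0|2
12) 3|1|1|3
1|3|0|3
1|2|2|1
2|3|3|2
0|0|3|0
3|3|0|2
13) 3|2|1|3
2|0|1|3
1|3|2|1
2|3|3|2
0|0|3|0
3|3|0|2
14) 3|2|1|3
2|1|1|3
1|3|2|1
2|3|3|2
0|0|3|0
3|3|0|2
15) 3|2|1|3
2|2|1|3
1|3|2|1
2|3|3|2
0|0|3|0
3|3|0|2
16) 3|2|1|3
2|3|1|3
1|3|2|1
2|3|3|2
0|0|3|0
3|3|0|2
17) 3|3|1|3
3|1|3|3
2|2|0|2
3|1|2|3
0|2|0|1
3|3|1|2
18) 3|3|1|3
3|2|3|3
2|2|0|2
3|1|2|3
0|2|0|1
3|3|1|2
19) 3|3|1|3
3|3|3|3
2|2|0|2
3|1|2|3
0|2|0|1
3|3|1|2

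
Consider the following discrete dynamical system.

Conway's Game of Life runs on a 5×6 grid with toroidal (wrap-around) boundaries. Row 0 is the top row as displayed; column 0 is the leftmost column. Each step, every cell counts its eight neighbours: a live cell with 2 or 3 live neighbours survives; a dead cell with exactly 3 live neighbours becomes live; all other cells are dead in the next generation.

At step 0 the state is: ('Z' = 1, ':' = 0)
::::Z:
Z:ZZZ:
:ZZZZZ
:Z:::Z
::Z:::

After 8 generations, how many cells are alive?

[0] ::::Z:
Z:ZZZ:
:ZZZZZ
:Z:::Z
::Z:::
[1] :ZZ:ZZ
Z:::::
::::::
:Z:::Z
::::::
[2] ZZ:::Z
ZZ:::Z
Z:::::
::::::
:ZZ:ZZ
[3] ::::::
::::::
ZZ:::Z
ZZ:::Z
:ZZ:ZZ
[4] ::::::
Z:::::
:Z:::Z
::::::
:ZZ:ZZ
[5] ZZ:::Z
Z:::::
Z:::::
:ZZ:ZZ
::::::
[6] ZZ:::Z
::::::
Z:::::
ZZ:::Z
::Z:Z:
[7] ZZ:::Z
:Z:::Z
ZZ:::Z
ZZ:::Z
::Z:Z:
[8] :ZZ:ZZ
::Z:Z:
::Z:Z:
::Z:Z:
::Z:Z:

12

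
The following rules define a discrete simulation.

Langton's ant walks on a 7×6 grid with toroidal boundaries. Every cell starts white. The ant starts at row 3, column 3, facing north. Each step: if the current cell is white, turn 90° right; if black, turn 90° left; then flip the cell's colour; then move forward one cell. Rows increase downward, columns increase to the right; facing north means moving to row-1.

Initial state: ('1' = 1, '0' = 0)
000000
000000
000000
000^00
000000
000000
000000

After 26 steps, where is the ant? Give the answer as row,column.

6,2

step 0: 000000
000000
000000
000^00
000000
000000
000000
step 1: 000000
000000
000000
0001>0
000000
000000
000000
step 2: 000000
000000
000000
000110
0000v0
000000
000000
step 3: 000000
000000
000000
000110
000<10
000000
000000
step 4: 000000
000000
000000
000^10
000110
000000
000000
step 5: 000000
000000
000000
00<010
000110
000000
000000
step 6: 000000
000000
00^000
001010
000110
000000
000000
step 7: 000000
000000
001>00
001010
000110
000000
000000
step 8: 000000
000000
001100
001v10
000110
000000
000000
step 9: 000000
000000
001100
00<110
000110
000000
000000
step 10: 000000
000000
001100
000110
00v110
000000
000000
step 11: 000000
000000
001100
000110
0<1110
000000
000000
step 12: 000000
000000
001100
0^0110
011110
000000
000000
step 13: 000000
000000
001100
01>110
011110
000000
000000
step 14: 000000
000000
001100
011110
01v110
000000
000000
step 15: 000000
000000
001100
011110
010>10
000000
000000
step 16: 000000
000000
001100
011^10
010010
000000
000000
step 17: 000000
000000
001100
01<010
010010
000000
000000
step 18: 000000
000000
001100
010010
01v010
000000
000000
step 19: 000000
000000
001100
010010
0<1010
000000
000000
step 20: 000000
000000
001100
010010
001010
0v0000
000000
step 21: 000000
000000
001100
010010
001010
<10000
000000
step 22: 000000
000000
001100
010010
^01010
110000
000000
step 23: 000000
000000
001100
010010
1>1010
110000
000000
step 24: 000000
000000
001100
010010
111010
1v0000
000000
step 25: 000000
000000
001100
010010
111010
10>000
000000
step 26: 000000
000000
001100
010010
111010
101000
00v000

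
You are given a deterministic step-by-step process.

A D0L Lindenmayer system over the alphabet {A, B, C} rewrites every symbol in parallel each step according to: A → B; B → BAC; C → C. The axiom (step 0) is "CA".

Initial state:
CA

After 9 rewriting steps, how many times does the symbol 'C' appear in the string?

step 0: CA
step 1: CB
step 2: CBAC
step 3: CBACBC
step 4: CBACBCBACC
step 5: CBACBCBACCBACBCC
step 6: CBACBCBACCBACBCCBACBCBACCC
step 7: CBACBCBACCBACBCCBACBCBACCCBACBCBACCBACBCCC
step 8: CBACBCBACCBACBCCBACBCBACCCBACBCBACCBACBCCCBACBCBACCBACBCCBACBCBACCCC
step 9: CBACBCBACCBACBCCBACBCBACCCBACBCBACCBACBCCCBACBCBACCBACBCCBACBCBACCCCBACBCBACCBACBCCBACBCBACCCBACBCBACCBACBCCCC

55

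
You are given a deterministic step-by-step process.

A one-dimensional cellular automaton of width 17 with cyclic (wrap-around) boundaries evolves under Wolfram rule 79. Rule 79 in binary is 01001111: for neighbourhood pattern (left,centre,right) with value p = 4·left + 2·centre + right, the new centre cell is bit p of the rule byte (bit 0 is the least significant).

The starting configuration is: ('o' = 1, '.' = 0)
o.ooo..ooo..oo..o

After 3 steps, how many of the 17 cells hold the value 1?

9

k=0  o.ooo..ooo..oo..o
k=1  o.o.o.oo.o.ooo.oo
k=2  o.o.o.oo.o.o.o.o.
k=3  o.o.o.oo.o.o.o.o.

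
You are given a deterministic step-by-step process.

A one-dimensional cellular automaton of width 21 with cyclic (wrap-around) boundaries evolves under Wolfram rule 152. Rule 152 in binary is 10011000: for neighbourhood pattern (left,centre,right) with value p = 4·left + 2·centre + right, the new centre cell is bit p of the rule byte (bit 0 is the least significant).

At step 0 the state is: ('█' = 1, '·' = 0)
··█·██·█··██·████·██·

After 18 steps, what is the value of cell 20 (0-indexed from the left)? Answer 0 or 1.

0

0) ··█·██·█··██·████·██·
1) ····█···█·█··███··█·█
2) █····█·····█·██·█····
3) ·█····█······█···█···
4) ··█····█······█···█··
5) ···█····█······█···█·
6) ····█····█······█···█
7) █····█····█······█···
8) ·█····█····█······█··
9) ··█····█····█······█·
10) ···█····█····█······█
11) █···█····█····█······
12) ·█···█····█····█·····
13) ··█···█····█····█····
14) ···█···█····█····█···
15) ····█···█····█····█··
16) ·····█···█····█····█·
17) ······█···█····█····█
18) █······█···█····█····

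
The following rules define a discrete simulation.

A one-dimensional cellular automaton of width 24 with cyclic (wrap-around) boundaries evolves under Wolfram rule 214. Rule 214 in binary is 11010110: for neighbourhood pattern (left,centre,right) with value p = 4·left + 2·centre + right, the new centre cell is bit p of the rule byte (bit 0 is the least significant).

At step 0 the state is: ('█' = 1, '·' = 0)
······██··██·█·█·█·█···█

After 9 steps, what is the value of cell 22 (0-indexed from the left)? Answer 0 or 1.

0

0) ······██··██·█·█·█·█···█
1) █····█·███·█·█·█·█·██·██
2) ██··██··██·█·█·█·█··█··█
3) ████·███·█·█·█·█·██████·
4) ·███··██·█·█·█·█··█████·
5) █·████·█·█·█·█·███·█████
6) █··███·█·█·█·█··██··████
7) ███·██·█·█·█·███·███·███
8) ███··█·█·█·█··██··██··██
9) ██████·█·█·███·███·███·█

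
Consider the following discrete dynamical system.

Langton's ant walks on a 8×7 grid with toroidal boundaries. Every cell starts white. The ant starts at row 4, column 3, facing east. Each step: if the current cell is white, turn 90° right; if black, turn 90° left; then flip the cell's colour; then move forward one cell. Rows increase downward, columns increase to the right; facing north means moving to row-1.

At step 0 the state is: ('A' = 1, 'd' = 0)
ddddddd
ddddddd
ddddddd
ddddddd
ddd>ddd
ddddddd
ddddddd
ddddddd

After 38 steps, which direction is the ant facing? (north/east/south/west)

east

0) ddddddd
ddddddd
ddddddd
ddddddd
ddd>ddd
ddddddd
ddddddd
ddddddd
1) ddddddd
ddddddd
ddddddd
ddddddd
dddAddd
dddvddd
ddddddd
ddddddd
2) ddddddd
ddddddd
ddddddd
ddddddd
dddAddd
dd<Addd
ddddddd
ddddddd
3) ddddddd
ddddddd
ddddddd
ddddddd
dd^Addd
ddAAddd
ddddddd
ddddddd
4) ddddddd
ddddddd
ddddddd
ddddddd
ddA>ddd
ddAAddd
ddddddd
ddddddd
5) ddddddd
ddddddd
ddddddd
ddd^ddd
ddAdddd
ddAAddd
ddddddd
ddddddd
6) ddddddd
ddddddd
ddddddd
dddA>dd
ddAdddd
ddAAddd
ddddddd
ddddddd
7) ddddddd
ddddddd
ddddddd
dddAAdd
ddAdvdd
ddAAddd
ddddddd
ddddddd
8) ddddddd
ddddddd
ddddddd
dddAAdd
ddA<Add
ddAAddd
ddddddd
ddddddd
9) ddddddd
ddddddd
ddddddd
ddd^Add
ddAAAdd
ddAAddd
ddddddd
ddddddd
10) ddddddd
ddddddd
ddddddd
dd<dAdd
ddAAAdd
ddAAddd
ddddddd
ddddddd
11) ddddddd
ddddddd
dd^dddd
ddAdAdd
ddAAAdd
ddAAddd
ddddddd
ddddddd
12) ddddddd
ddddddd
ddA>ddd
ddAdAdd
ddAAAdd
ddAAddd
ddddddd
ddddddd
13) ddddddd
ddddddd
ddAAddd
ddAvAdd
ddAAAdd
ddAAddd
ddddddd
ddddddd
14) ddddddd
ddddddd
ddAAddd
dd<AAdd
ddAAAdd
ddAAddd
ddddddd
ddddddd
15) ddddddd
ddddddd
ddAAddd
dddAAdd
ddvAAdd
ddAAddd
ddddddd
ddddddd
16) ddddddd
ddddddd
ddAAddd
dddAAdd
ddd>Add
ddAAddd
ddddddd
ddddddd
17) ddddddd
ddddddd
ddAAddd
ddd^Add
ddddAdd
ddAAddd
ddddddd
ddddddd
18) ddddddd
ddddddd
ddAAddd
dd<dAdd
ddddAdd
ddAAddd
ddddddd
ddddddd
19) ddddddd
ddddddd
dd^Addd
ddAdAdd
ddddAdd
ddAAddd
ddddddd
ddddddd
20) ddddddd
ddddddd
d<dAddd
ddAdAdd
ddddAdd
ddAAddd
ddddddd
ddddddd
21) ddddddd
d^ddddd
dAdAddd
ddAdAdd
ddddAdd
ddAAddd
ddddddd
ddddddd
22) ddddddd
dA>dddd
dAdAddd
ddAdAdd
ddddAdd
ddAAddd
ddddddd
ddddddd
23) ddddddd
dAAdddd
dAvAddd
ddAdAdd
ddddAdd
ddAAddd
ddddddd
ddddddd
24) ddddddd
dAAdddd
d<AAddd
ddAdAdd
ddddAdd
ddAAddd
ddddddd
ddddddd
25) ddddddd
dAAdddd
ddAAddd
dvAdAdd
ddddAdd
ddAAddd
ddddddd
ddddddd
26) ddddddd
dAAdddd
ddAAddd
<AAdAdd
ddddAdd
ddAAddd
ddddddd
ddddddd
27) ddddddd
dAAdddd
^dAAddd
AAAdAdd
ddddAdd
ddAAddd
ddddddd
ddddddd
28) ddddddd
dAAdddd
A>AAddd
AAAdAdd
ddddAdd
ddAAddd
ddddddd
ddddddd
29) ddddddd
dAAdddd
AAAAddd
AvAdAdd
ddddAdd
ddAAddd
ddddddd
ddddddd
30) ddddddd
dAAdddd
AAAAddd
Ad>dAdd
ddddAdd
ddAAddd
ddddddd
ddddddd
31) ddddddd
dAAdddd
AA^Addd
AdddAdd
ddddAdd
ddAAddd
ddddddd
ddddddd
32) ddddddd
dAAdddd
A<dAddd
AdddAdd
ddddAdd
ddAAddd
ddddddd
ddddddd
33) ddddddd
dAAdddd
AddAddd
AvddAdd
ddddAdd
ddAAddd
ddddddd
ddddddd
34) ddddddd
dAAdddd
AddAddd
<AddAdd
ddddAdd
ddAAddd
ddddddd
ddddddd
35) ddddddd
dAAdddd
AddAddd
dAddAdd
vdddAdd
ddAAddd
ddddddd
ddddddd
36) ddddddd
dAAdddd
AddAddd
dAddAdd
AdddAd<
ddAAddd
ddddddd
ddddddd
37) ddddddd
dAAdddd
AddAddd
dAddAd^
AdddAdA
ddAAddd
ddddddd
ddddddd
38) ddddddd
dAAdddd
AddAddd
>AddAdA
AdddAdA
ddAAddd
ddddddd
ddddddd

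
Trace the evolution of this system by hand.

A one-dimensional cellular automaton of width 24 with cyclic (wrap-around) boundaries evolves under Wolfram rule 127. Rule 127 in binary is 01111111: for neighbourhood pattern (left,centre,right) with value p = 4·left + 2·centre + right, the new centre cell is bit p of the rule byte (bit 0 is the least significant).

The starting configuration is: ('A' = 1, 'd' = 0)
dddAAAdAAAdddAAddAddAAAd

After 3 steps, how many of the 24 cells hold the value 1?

k=0  dddAAAdAAAdddAAddAddAAAd
k=1  AAAAdAAAdAAAAAAAAAAAAdAA
k=2  dddAAAdAAAddddddddddAAAd
k=3  AAAAdAAAdAAAAAAAAAAAAdAA

21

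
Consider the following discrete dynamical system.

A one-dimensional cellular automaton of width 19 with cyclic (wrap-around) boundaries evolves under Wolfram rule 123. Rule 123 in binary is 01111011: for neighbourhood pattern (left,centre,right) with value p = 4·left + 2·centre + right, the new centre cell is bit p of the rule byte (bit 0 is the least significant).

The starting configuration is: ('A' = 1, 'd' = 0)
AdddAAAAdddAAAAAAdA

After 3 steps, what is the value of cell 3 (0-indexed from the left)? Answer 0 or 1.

gen 0: AdddAAAAdddAAAAAAdA
gen 1: AAAAAddAAAAAddddAAA
gen 2: ddddAAAAdddAAAAAAdd
gen 3: AAAAAddAAAAAddddAAA

1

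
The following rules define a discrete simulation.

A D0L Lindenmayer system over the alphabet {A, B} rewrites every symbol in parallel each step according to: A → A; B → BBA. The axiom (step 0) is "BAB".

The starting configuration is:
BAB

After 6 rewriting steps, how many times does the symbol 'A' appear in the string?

step 0: BAB
step 1: BBAABBA
step 2: BBABBAAABBABBAA
step 3: BBABBAABBABBAAAABBABBAABBABBAAA
step 4: BBABBAABBABBAAABBABBAABBABBAAAAABBABBAABBABBAAABBABBAABBABBAAAA
step 5: BBABBAABBABBAAABBABBAABBABBAAAABBABBAABBABBAAABBABBAABBABB…AABBABBAAABBABBAABBABBAAAABBABBAABBABBAAABBABBAABBABBAAAAA  (len 127)
step 6: BBABBAABBABBAAABBABBAABBABBAAAABBABBAABBABBAAABBABBAABBABB…ABBABBAAABBABBAABBABBAAAABBABBAABBABBAAABBABBAABBABBAAAAAA  (len 255)

127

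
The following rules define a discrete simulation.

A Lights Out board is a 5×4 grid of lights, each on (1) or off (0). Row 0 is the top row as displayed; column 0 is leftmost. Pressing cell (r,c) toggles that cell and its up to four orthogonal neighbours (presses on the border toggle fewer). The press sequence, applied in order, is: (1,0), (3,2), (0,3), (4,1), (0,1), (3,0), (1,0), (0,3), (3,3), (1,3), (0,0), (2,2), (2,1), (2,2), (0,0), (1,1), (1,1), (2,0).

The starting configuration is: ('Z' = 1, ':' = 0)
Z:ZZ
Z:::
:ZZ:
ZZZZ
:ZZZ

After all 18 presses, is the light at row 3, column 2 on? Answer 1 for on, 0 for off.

1

0) Z:ZZ
Z:::
:ZZ:
ZZZZ
:ZZZ
1) ::ZZ
:Z::
ZZZ:
ZZZZ
:ZZZ
2) ::ZZ
:Z::
ZZ::
Z:::
:Z:Z
3) ::::
:Z:Z
ZZ::
Z:::
:Z:Z
4) ::::
:Z:Z
ZZ::
ZZ::
Z:ZZ
5) ZZZ:
:::Z
ZZ::
ZZ::
Z:ZZ
6) ZZZ:
:::Z
:Z::
::::
::ZZ
7) :ZZ:
ZZ:Z
ZZ::
::::
::ZZ
8) :Z:Z
ZZ::
ZZ::
::::
::ZZ
9) :Z:Z
ZZ::
ZZ:Z
::ZZ
::Z:
10) :Z::
ZZZZ
ZZ::
::ZZ
::Z:
11) Z:::
:ZZZ
ZZ::
::ZZ
::Z:
12) Z:::
:Z:Z
Z:ZZ
:::Z
::Z:
13) Z:::
:::Z
:Z:Z
:Z:Z
::Z:
14) Z:::
::ZZ
::Z:
:ZZZ
::Z:
15) :Z::
Z:ZZ
::Z:
:ZZZ
::Z:
16) ::::
:Z:Z
:ZZ:
:ZZZ
::Z:
17) :Z::
Z:ZZ
::Z:
:ZZZ
::Z:
18) :Z::
::ZZ
ZZZ:
ZZZZ
::Z:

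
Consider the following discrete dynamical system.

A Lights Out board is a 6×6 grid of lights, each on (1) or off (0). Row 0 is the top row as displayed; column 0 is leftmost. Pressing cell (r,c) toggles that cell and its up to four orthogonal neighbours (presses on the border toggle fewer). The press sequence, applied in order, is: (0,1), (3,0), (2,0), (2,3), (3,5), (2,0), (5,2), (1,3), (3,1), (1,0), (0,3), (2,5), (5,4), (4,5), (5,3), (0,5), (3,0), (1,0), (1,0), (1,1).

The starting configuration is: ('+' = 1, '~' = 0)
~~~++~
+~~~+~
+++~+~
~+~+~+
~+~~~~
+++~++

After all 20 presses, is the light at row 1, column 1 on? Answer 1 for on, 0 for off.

gen 0: ~~~++~
+~~~+~
+++~+~
~+~+~+
~+~~~~
+++~++
gen 1: +++++~
++~~+~
+++~+~
~+~+~+
~+~~~~
+++~++
gen 2: +++++~
++~~+~
~++~+~
+~~+~+
++~~~~
+++~++
gen 3: +++++~
~+~~+~
+~+~+~
~~~+~+
++~~~~
+++~++
gen 4: +++++~
~+~++~
+~~+~~
~~~~~+
++~~~~
+++~++
gen 5: +++++~
~+~++~
+~~+~+
~~~~+~
++~~~+
+++~++
gen 6: +++++~
++~++~
~+~+~+
+~~~+~
++~~~+
+++~++
gen 7: +++++~
++~++~
~+~+~+
+~~~+~
+++~~+
+~~+++
gen 8: +++~+~
+++~~~
~+~~~+
+~~~+~
+++~~+
+~~+++
gen 9: +++~+~
+++~~~
~~~~~+
~++~+~
+~+~~+
+~~+++
gen 10: ~++~+~
~~+~~~
+~~~~+
~++~+~
+~+~~+
+~~+++
gen 11: ~+~+~~
~~++~~
+~~~~+
~++~+~
+~+~~+
+~~+++
gen 12: ~+~+~~
~~++~+
+~~~+~
~++~++
+~+~~+
+~~+++
gen 13: ~+~+~~
~~++~+
+~~~+~
~++~++
+~+~++
+~~~~~
gen 14: ~+~+~~
~~++~+
+~~~+~
~++~+~
+~+~~~
+~~~~+
gen 15: ~+~+~~
~~++~+
+~~~+~
~++~+~
+~++~~
+~++++
gen 16: ~+~+++
~~++~~
+~~~+~
~++~+~
+~++~~
+~++++
gen 17: ~+~+++
~~++~~
~~~~+~
+~+~+~
~~++~~
+~++++
gen 18: ++~+++
++++~~
+~~~+~
+~+~+~
~~++~~
+~++++
gen 19: ~+~+++
~~++~~
~~~~+~
+~+~+~
~~++~~
+~++++
gen 20: ~~~+++
++~+~~
~+~~+~
+~+~+~
~~++~~
+~++++

1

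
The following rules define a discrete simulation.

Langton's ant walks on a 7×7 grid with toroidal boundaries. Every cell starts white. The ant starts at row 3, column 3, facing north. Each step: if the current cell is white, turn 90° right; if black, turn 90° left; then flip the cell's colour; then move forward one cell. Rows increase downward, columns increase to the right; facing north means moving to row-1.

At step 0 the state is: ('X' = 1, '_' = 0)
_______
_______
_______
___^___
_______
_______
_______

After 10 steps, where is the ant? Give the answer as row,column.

4,2

k=0  _______
_______
_______
___^___
_______
_______
_______
k=1  _______
_______
_______
___X>__
_______
_______
_______
k=2  _______
_______
_______
___XX__
____v__
_______
_______
k=3  _______
_______
_______
___XX__
___<X__
_______
_______
k=4  _______
_______
_______
___^X__
___XX__
_______
_______
k=5  _______
_______
_______
__<_X__
___XX__
_______
_______
k=6  _______
_______
__^____
__X_X__
___XX__
_______
_______
k=7  _______
_______
__X>___
__X_X__
___XX__
_______
_______
k=8  _______
_______
__XX___
__XvX__
___XX__
_______
_______
k=9  _______
_______
__XX___
__<XX__
___XX__
_______
_______
k=10  _______
_______
__XX___
___XX__
__vXX__
_______
_______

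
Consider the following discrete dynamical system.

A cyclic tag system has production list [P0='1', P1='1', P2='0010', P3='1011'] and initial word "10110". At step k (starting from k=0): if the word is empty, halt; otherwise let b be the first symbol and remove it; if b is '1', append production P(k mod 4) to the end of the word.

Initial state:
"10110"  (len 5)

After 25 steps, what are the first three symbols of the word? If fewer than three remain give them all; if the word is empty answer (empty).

step 0: "10110"  (len 5)
step 1: "01101"  (len 5)
step 2: "1101"  (len 4)
step 3: "1010010"  (len 7)
step 4: "0100101011"  (len 10)
step 5: "100101011"  (len 9)
step 6: "001010111"  (len 9)
step 7: "01010111"  (len 8)
step 8: "1010111"  (len 7)
step 9: "0101111"  (len 7)
step 10: "101111"  (len 6)
step 11: "011110010"  (len 9)
step 12: "11110010"  (len 8)
step 13: "11100101"  (len 8)
step 14: "11001011"  (len 8)
step 15: "10010110010"  (len 11)
step 16: "00101100101011"  (len 14)
step 17: "0101100101011"  (len 13)
step 18: "101100101011"  (len 12)
step 19: "011001010110010"  (len 15)
step 20: "11001010110010"  (len 14)
step 21: "10010101100101"  (len 14)
step 22: "00101011001011"  (len 14)
step 23: "0101011001011"  (len 13)
step 24: "101011001011"  (len 12)
step 25: "010110010111"  (len 12)

010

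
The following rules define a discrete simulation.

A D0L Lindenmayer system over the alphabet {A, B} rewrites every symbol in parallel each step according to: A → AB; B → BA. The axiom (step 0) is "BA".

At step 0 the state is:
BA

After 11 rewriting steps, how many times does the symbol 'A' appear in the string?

k=0  BA
k=1  BAAB
k=2  BAABABBA
k=3  BAABABBAABBABAAB
k=4  BAABABBAABBABAABABBABAABBAABABBA
k=5  BAABABBAABBABAABABBABAABBAABABBAABBABAABBAABABBABAABABBAABBABAAB
k=6  BAABABBAABBABAABABBABAABBAABABBAABBABAABBAABABBABAABABBAAB…ABBAABABBABAABABBAABBABAABBAABABBAABBABAABABBABAABBAABABBA  (len 128)
k=7  BAABABBAABBABAABABBABAABBAABABBAABBABAABBAABABBABAABABBAAB…BAABBABAABABBABAABBAABABBAABBABAABBAABABBABAABABBAABBABAAB  (len 256)
k=8  BAABABBAABBABAABABBABAABBAABABBAABBABAABBAABABBABAABABBAAB…ABBAABABBABAABABBAABBABAABBAABABBAABBABAABABBABAABBAABABBA  (len 512)
k=9  BAABABBAABBABAABABBABAABBAABABBAABBABAABBAABABBABAABABBAAB…BAABBABAABABBABAABBAABABBAABBABAABBAABABBABAABABBAABBABAAB  (len 1024)
k=10  BAABABBAABBABAABABBABAABBAABABBAABBABAABBAABABBABAABABBAAB…ABBAABABBABAABABBAABBABAABBAABABBAABBABAABABBABAABBAABABBA  (len 2048)
k=11  BAABABBAABBABAABABBABAABBAABABBAABBABAABBAABABBABAABABBAAB…BAABBABAABABBABAABBAABABBAABBABAABBAABABBABAABABBAABBABAAB  (len 4096)

2048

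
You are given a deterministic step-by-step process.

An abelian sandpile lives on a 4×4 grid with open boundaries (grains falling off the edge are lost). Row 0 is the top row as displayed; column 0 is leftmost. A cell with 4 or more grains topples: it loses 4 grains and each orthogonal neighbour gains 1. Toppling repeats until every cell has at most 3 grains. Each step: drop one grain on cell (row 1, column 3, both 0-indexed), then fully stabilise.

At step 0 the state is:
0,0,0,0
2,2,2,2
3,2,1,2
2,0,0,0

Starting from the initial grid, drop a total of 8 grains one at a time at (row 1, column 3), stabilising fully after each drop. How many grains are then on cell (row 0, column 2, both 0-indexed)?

1

[0] 0,0,0,0
2,2,2,2
3,2,1,2
2,0,0,0
[1] 0,0,0,0
2,2,2,3
3,2,1,2
2,0,0,0
[2] 0,0,0,1
2,2,3,0
3,2,1,3
2,0,0,0
[3] 0,0,0,1
2,2,3,1
3,2,1,3
2,0,0,0
[4] 0,0,0,1
2,2,3,2
3,2,1,3
2,0,0,0
[5] 0,0,0,1
2,2,3,3
3,2,1,3
2,0,0,0
[6] 0,0,1,2
2,3,0,2
3,2,3,0
2,0,0,1
[7] 0,0,1,2
2,3,0,3
3,2,3,0
2,0,0,1
[8] 0,0,1,3
2,3,1,0
3,2,3,1
2,0,0,1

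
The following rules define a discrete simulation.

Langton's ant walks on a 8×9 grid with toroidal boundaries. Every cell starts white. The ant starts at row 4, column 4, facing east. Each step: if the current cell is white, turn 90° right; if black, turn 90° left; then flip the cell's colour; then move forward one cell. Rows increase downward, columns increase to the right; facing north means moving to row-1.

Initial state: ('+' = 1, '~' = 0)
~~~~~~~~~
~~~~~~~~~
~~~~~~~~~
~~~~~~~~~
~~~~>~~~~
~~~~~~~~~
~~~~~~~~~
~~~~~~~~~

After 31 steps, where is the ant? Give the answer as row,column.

k=0  ~~~~~~~~~
~~~~~~~~~
~~~~~~~~~
~~~~~~~~~
~~~~>~~~~
~~~~~~~~~
~~~~~~~~~
~~~~~~~~~
k=1  ~~~~~~~~~
~~~~~~~~~
~~~~~~~~~
~~~~~~~~~
~~~~+~~~~
~~~~v~~~~
~~~~~~~~~
~~~~~~~~~
k=2  ~~~~~~~~~
~~~~~~~~~
~~~~~~~~~
~~~~~~~~~
~~~~+~~~~
~~~<+~~~~
~~~~~~~~~
~~~~~~~~~
k=3  ~~~~~~~~~
~~~~~~~~~
~~~~~~~~~
~~~~~~~~~
~~~^+~~~~
~~~++~~~~
~~~~~~~~~
~~~~~~~~~
k=4  ~~~~~~~~~
~~~~~~~~~
~~~~~~~~~
~~~~~~~~~
~~~+>~~~~
~~~++~~~~
~~~~~~~~~
~~~~~~~~~
k=5  ~~~~~~~~~
~~~~~~~~~
~~~~~~~~~
~~~~^~~~~
~~~+~~~~~
~~~++~~~~
~~~~~~~~~
~~~~~~~~~
k=6  ~~~~~~~~~
~~~~~~~~~
~~~~~~~~~
~~~~+>~~~
~~~+~~~~~
~~~++~~~~
~~~~~~~~~
~~~~~~~~~
k=7  ~~~~~~~~~
~~~~~~~~~
~~~~~~~~~
~~~~++~~~
~~~+~v~~~
~~~++~~~~
~~~~~~~~~
~~~~~~~~~
k=8  ~~~~~~~~~
~~~~~~~~~
~~~~~~~~~
~~~~++~~~
~~~+<+~~~
~~~++~~~~
~~~~~~~~~
~~~~~~~~~
k=9  ~~~~~~~~~
~~~~~~~~~
~~~~~~~~~
~~~~^+~~~
~~~+++~~~
~~~++~~~~
~~~~~~~~~
~~~~~~~~~
k=10  ~~~~~~~~~
~~~~~~~~~
~~~~~~~~~
~~~<~+~~~
~~~+++~~~
~~~++~~~~
~~~~~~~~~
~~~~~~~~~
k=11  ~~~~~~~~~
~~~~~~~~~
~~~^~~~~~
~~~+~+~~~
~~~+++~~~
~~~++~~~~
~~~~~~~~~
~~~~~~~~~
k=12  ~~~~~~~~~
~~~~~~~~~
~~~+>~~~~
~~~+~+~~~
~~~+++~~~
~~~++~~~~
~~~~~~~~~
~~~~~~~~~
k=13  ~~~~~~~~~
~~~~~~~~~
~~~++~~~~
~~~+v+~~~
~~~+++~~~
~~~++~~~~
~~~~~~~~~
~~~~~~~~~
k=14  ~~~~~~~~~
~~~~~~~~~
~~~++~~~~
~~~<++~~~
~~~+++~~~
~~~++~~~~
~~~~~~~~~
~~~~~~~~~
k=15  ~~~~~~~~~
~~~~~~~~~
~~~++~~~~
~~~~++~~~
~~~v++~~~
~~~++~~~~
~~~~~~~~~
~~~~~~~~~
k=16  ~~~~~~~~~
~~~~~~~~~
~~~++~~~~
~~~~++~~~
~~~~>+~~~
~~~++~~~~
~~~~~~~~~
~~~~~~~~~
k=17  ~~~~~~~~~
~~~~~~~~~
~~~++~~~~
~~~~^+~~~
~~~~~+~~~
~~~++~~~~
~~~~~~~~~
~~~~~~~~~
k=18  ~~~~~~~~~
~~~~~~~~~
~~~++~~~~
~~~<~+~~~
~~~~~+~~~
~~~++~~~~
~~~~~~~~~
~~~~~~~~~
k=19  ~~~~~~~~~
~~~~~~~~~
~~~^+~~~~
~~~+~+~~~
~~~~~+~~~
~~~++~~~~
~~~~~~~~~
~~~~~~~~~
k=20  ~~~~~~~~~
~~~~~~~~~
~~<~+~~~~
~~~+~+~~~
~~~~~+~~~
~~~++~~~~
~~~~~~~~~
~~~~~~~~~
k=21  ~~~~~~~~~
~~^~~~~~~
~~+~+~~~~
~~~+~+~~~
~~~~~+~~~
~~~++~~~~
~~~~~~~~~
~~~~~~~~~
k=22  ~~~~~~~~~
~~+>~~~~~
~~+~+~~~~
~~~+~+~~~
~~~~~+~~~
~~~++~~~~
~~~~~~~~~
~~~~~~~~~
k=23  ~~~~~~~~~
~~++~~~~~
~~+v+~~~~
~~~+~+~~~
~~~~~+~~~
~~~++~~~~
~~~~~~~~~
~~~~~~~~~
k=24  ~~~~~~~~~
~~++~~~~~
~~<++~~~~
~~~+~+~~~
~~~~~+~~~
~~~++~~~~
~~~~~~~~~
~~~~~~~~~
k=25  ~~~~~~~~~
~~++~~~~~
~~~++~~~~
~~v+~+~~~
~~~~~+~~~
~~~++~~~~
~~~~~~~~~
~~~~~~~~~
k=26  ~~~~~~~~~
~~++~~~~~
~~~++~~~~
~<++~+~~~
~~~~~+~~~
~~~++~~~~
~~~~~~~~~
~~~~~~~~~
k=27  ~~~~~~~~~
~~++~~~~~
~^~++~~~~
~+++~+~~~
~~~~~+~~~
~~~++~~~~
~~~~~~~~~
~~~~~~~~~
k=28  ~~~~~~~~~
~~++~~~~~
~+>++~~~~
~+++~+~~~
~~~~~+~~~
~~~++~~~~
~~~~~~~~~
~~~~~~~~~
k=29  ~~~~~~~~~
~~++~~~~~
~++++~~~~
~+v+~+~~~
~~~~~+~~~
~~~++~~~~
~~~~~~~~~
~~~~~~~~~
k=30  ~~~~~~~~~
~~++~~~~~
~++++~~~~
~+~>~+~~~
~~~~~+~~~
~~~++~~~~
~~~~~~~~~
~~~~~~~~~
k=31  ~~~~~~~~~
~~++~~~~~
~++^+~~~~
~+~~~+~~~
~~~~~+~~~
~~~++~~~~
~~~~~~~~~
~~~~~~~~~

2,3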